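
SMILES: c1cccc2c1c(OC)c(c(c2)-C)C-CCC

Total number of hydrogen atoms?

20

Hydrogens are implicit in SMILES; fill each atom to its normal valence:
  5 × C (aromatic): 1 H each → 5
  5 × C (aromatic): no H
  3 × C: 3 H each → 9
  3 × C: 2 H each → 6
  1 × O: no H
  Total hydrogens = 20.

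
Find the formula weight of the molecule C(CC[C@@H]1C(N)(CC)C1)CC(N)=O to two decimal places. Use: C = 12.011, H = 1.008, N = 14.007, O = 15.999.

Molecular formula: C10H20N2O.
M = 10×12.011 + 20×1.008 + 2×14.007 + 1×15.999 = 184.28 g/mol.

184.28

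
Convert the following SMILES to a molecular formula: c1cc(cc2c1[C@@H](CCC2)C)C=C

Heavy atoms from the SMILES: 13 C.
Implicit hydrogens by atom environment:
  4 × C: 2 H each → 8
  3 × C (aromatic): 1 H each → 3
  3 × C (aromatic): no H
  2 × C: 1 H each → 2
  1 × C: 3 H
  Total hydrogens = 16.
Molecular formula: C13H16

C13H16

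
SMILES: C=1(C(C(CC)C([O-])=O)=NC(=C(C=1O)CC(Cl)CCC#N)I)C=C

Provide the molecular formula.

C16H17ClIN2O3-

Heavy atoms from the SMILES: 16 C, 1 Cl, 1 I, 2 N, 3 O.
Implicit hydrogens by atom environment:
  5 × C: 2 H each → 10
  5 × C (aromatic): no H
  3 × C: 1 H each → 3
  2 × C: no H
  1 × C: 3 H
  1 × Cl: no H
  1 × I: no H
  1 × N (aromatic): no H
  1 × N: no H
  1 × O: 1 H
  1 × O: no H
  1 × O (charge -1): no H
  Total hydrogens = 17.
Net charge -1.
Molecular formula: C16H17ClIN2O3-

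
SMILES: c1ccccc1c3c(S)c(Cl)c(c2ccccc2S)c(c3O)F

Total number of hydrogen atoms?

Hydrogens are implicit in SMILES; fill each atom to its normal valence:
  9 × C (aromatic): 1 H each → 9
  9 × C (aromatic): no H
  2 × S: 1 H each → 2
  1 × Cl: no H
  1 × F: no H
  1 × O: 1 H
  Total hydrogens = 12.

12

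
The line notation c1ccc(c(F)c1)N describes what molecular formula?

Heavy atoms from the SMILES: 6 C, 1 F, 1 N.
Implicit hydrogens by atom environment:
  4 × C (aromatic): 1 H each → 4
  2 × C (aromatic): no H
  1 × F: no H
  1 × N: 2 H
  Total hydrogens = 6.
Molecular formula: C6H6FN

C6H6FN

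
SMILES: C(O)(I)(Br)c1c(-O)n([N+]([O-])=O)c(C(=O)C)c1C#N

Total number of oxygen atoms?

5

The symbol for oxygen appears 5 times in the SMILES.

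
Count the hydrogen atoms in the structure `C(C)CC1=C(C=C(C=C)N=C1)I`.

12

Hydrogens are implicit in SMILES; fill each atom to its normal valence:
  3 × C: 2 H each → 6
  3 × C (aromatic): no H
  2 × C (aromatic): 1 H each → 2
  1 × C: 3 H
  1 × C: 1 H
  1 × I: no H
  1 × N (aromatic): no H
  Total hydrogens = 12.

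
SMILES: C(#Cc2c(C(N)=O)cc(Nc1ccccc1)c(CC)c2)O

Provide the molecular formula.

Heavy atoms from the SMILES: 17 C, 2 N, 2 O.
Implicit hydrogens by atom environment:
  7 × C (aromatic): 1 H each → 7
  5 × C (aromatic): no H
  3 × C: no H
  1 × C: 3 H
  1 × C: 2 H
  1 × N: 2 H
  1 × N: 1 H
  1 × O: 1 H
  1 × O: no H
  Total hydrogens = 16.
Molecular formula: C17H16N2O2

C17H16N2O2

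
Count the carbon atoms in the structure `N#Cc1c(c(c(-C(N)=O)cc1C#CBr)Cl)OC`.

11

The symbol for carbon appears 11 times in the SMILES. Lowercase c denotes aromatic carbon and counts toward C.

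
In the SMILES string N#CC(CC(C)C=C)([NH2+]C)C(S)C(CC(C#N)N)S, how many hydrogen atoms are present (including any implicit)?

Hydrogens are implicit in SMILES; fill each atom to its normal valence:
  5 × C: 1 H each → 5
  3 × C: 2 H each → 6
  3 × C: no H
  2 × C: 3 H each → 6
  2 × N: no H
  2 × S: 1 H each → 2
  1 × N (charge +1): 2 H
  1 × N: 2 H
  Total hydrogens = 23.

23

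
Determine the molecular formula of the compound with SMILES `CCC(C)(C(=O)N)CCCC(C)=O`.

C10H19NO2

Heavy atoms from the SMILES: 10 C, 1 N, 2 O.
Implicit hydrogens by atom environment:
  4 × C: 2 H each → 8
  3 × C: 3 H each → 9
  3 × C: no H
  2 × O: no H
  1 × N: 2 H
  Total hydrogens = 19.
Molecular formula: C10H19NO2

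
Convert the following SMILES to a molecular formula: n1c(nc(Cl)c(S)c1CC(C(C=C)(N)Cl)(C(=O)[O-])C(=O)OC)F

Heavy atoms from the SMILES: 12 C, 2 Cl, 1 F, 3 N, 4 O, 1 S.
Implicit hydrogens by atom environment:
  4 × C (aromatic): no H
  4 × C: no H
  3 × O: no H
  2 × C: 2 H each → 4
  2 × Cl: no H
  2 × N (aromatic): no H
  1 × C: 3 H
  1 × C: 1 H
  1 × F: no H
  1 × N: 2 H
  1 × O (charge -1): no H
  1 × S: 1 H
  Total hydrogens = 11.
Net charge -1.
Molecular formula: C12H11Cl2FN3O4S-

C12H11Cl2FN3O4S-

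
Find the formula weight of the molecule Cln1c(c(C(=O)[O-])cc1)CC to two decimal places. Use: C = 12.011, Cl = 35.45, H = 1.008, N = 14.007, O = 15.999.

Molecular formula: C7H7ClNO2-.
M = 7×12.011 + 1×35.45 + 7×1.008 + 1×14.007 + 2×15.999 = 172.59 g/mol.

172.59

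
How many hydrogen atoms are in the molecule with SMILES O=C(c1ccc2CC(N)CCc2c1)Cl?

Hydrogens are implicit in SMILES; fill each atom to its normal valence:
  3 × C: 2 H each → 6
  3 × C (aromatic): 1 H each → 3
  3 × C (aromatic): no H
  1 × C: 1 H
  1 × C: no H
  1 × Cl: no H
  1 × N: 2 H
  1 × O: no H
  Total hydrogens = 12.

12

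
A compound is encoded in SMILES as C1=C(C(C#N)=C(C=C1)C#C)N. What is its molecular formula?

C9H6N2

Heavy atoms from the SMILES: 9 C, 2 N.
Implicit hydrogens by atom environment:
  3 × C (aromatic): 1 H each → 3
  3 × C (aromatic): no H
  2 × C: no H
  1 × C: 1 H
  1 × N: 2 H
  1 × N: no H
  Total hydrogens = 6.
Molecular formula: C9H6N2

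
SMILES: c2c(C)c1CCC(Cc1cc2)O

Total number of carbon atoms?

The symbol for carbon appears 11 times in the SMILES. Lowercase c denotes aromatic carbon and counts toward C.

11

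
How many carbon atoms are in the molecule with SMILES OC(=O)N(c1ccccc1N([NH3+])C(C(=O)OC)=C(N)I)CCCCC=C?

The symbol for carbon appears 17 times in the SMILES. Lowercase c denotes aromatic carbon and counts toward C.

17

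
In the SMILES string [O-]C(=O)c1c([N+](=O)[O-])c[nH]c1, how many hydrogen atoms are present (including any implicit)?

3

Hydrogens are implicit in SMILES; fill each atom to its normal valence:
  2 × C (aromatic): 1 H each → 2
  2 × C (aromatic): no H
  2 × O: no H
  2 × O (charge -1): no H
  1 × C: no H
  1 × N (aromatic): 1 H
  1 × N (charge +1): no H
  Total hydrogens = 3.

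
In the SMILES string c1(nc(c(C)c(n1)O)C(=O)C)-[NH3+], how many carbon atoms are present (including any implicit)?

The symbol for carbon appears 7 times in the SMILES. Lowercase c denotes aromatic carbon and counts toward C.

7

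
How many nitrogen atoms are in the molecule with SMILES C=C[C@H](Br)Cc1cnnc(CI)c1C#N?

3

The symbol for nitrogen appears 3 times in the SMILES.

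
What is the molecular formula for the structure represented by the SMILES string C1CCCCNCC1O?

C7H15NO

Heavy atoms from the SMILES: 7 C, 1 N, 1 O.
Implicit hydrogens by atom environment:
  6 × C: 2 H each → 12
  1 × C: 1 H
  1 × N: 1 H
  1 × O: 1 H
  Total hydrogens = 15.
Molecular formula: C7H15NO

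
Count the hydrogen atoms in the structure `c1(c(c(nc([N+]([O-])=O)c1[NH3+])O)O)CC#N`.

7

Hydrogens are implicit in SMILES; fill each atom to its normal valence:
  5 × C (aromatic): no H
  2 × O: 1 H each → 2
  1 × C: 2 H
  1 × C: no H
  1 × N (charge +1): 3 H
  1 × N (aromatic): no H
  1 × N (charge +1): no H
  1 × N: no H
  1 × O: no H
  1 × O (charge -1): no H
  Total hydrogens = 7.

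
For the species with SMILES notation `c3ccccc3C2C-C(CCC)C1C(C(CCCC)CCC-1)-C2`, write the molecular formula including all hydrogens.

C23H36

Heavy atoms from the SMILES: 23 C.
Implicit hydrogens by atom environment:
  10 × C: 2 H each → 20
  5 × C: 1 H each → 5
  5 × C (aromatic): 1 H each → 5
  2 × C: 3 H each → 6
  1 × C (aromatic): no H
  Total hydrogens = 36.
Molecular formula: C23H36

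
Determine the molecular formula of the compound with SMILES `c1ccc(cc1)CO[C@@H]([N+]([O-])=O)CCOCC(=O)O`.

C12H15NO6

Heavy atoms from the SMILES: 12 C, 1 N, 6 O.
Implicit hydrogens by atom environment:
  5 × C (aromatic): 1 H each → 5
  4 × C: 2 H each → 8
  4 × O: no H
  1 × C: 1 H
  1 × C: no H
  1 × C (aromatic): no H
  1 × N (charge +1): no H
  1 × O: 1 H
  1 × O (charge -1): no H
  Total hydrogens = 15.
Molecular formula: C12H15NO6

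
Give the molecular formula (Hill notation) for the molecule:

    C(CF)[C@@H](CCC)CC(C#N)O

Heavy atoms from the SMILES: 9 C, 1 F, 1 N, 1 O.
Implicit hydrogens by atom environment:
  5 × C: 2 H each → 10
  2 × C: 1 H each → 2
  1 × C: 3 H
  1 × C: no H
  1 × F: no H
  1 × N: no H
  1 × O: 1 H
  Total hydrogens = 16.
Molecular formula: C9H16FNO

C9H16FNO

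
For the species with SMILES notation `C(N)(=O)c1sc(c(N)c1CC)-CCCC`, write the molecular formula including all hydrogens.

Heavy atoms from the SMILES: 11 C, 2 N, 1 O, 1 S.
Implicit hydrogens by atom environment:
  4 × C: 2 H each → 8
  4 × C (aromatic): no H
  2 × C: 3 H each → 6
  2 × N: 2 H each → 4
  1 × C: no H
  1 × O: no H
  1 × S (aromatic): no H
  Total hydrogens = 18.
Molecular formula: C11H18N2OS

C11H18N2OS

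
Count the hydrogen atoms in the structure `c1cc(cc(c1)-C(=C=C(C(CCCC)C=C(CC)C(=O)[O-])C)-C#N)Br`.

23

Hydrogens are implicit in SMILES; fill each atom to its normal valence:
  6 × C: no H
  4 × C: 2 H each → 8
  4 × C (aromatic): 1 H each → 4
  3 × C: 3 H each → 9
  2 × C: 1 H each → 2
  2 × C (aromatic): no H
  1 × Br: no H
  1 × N: no H
  1 × O: no H
  1 × O (charge -1): no H
  Total hydrogens = 23.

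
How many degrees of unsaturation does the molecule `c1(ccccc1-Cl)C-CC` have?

4

Molecular formula from the SMILES: C9H11Cl.
DoU = (2C + 2 + N − H − X)/2 = (2·9 + 2 + 0 − 11 − 1)/2 = 8/2 = 4.
(Structurally: 1 ring(s) + 3 π bond(s) = 4.)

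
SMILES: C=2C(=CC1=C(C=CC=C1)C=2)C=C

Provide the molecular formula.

C12H10

Heavy atoms from the SMILES: 12 C.
Implicit hydrogens by atom environment:
  7 × C (aromatic): 1 H each → 7
  3 × C (aromatic): no H
  1 × C: 2 H
  1 × C: 1 H
  Total hydrogens = 10.
Molecular formula: C12H10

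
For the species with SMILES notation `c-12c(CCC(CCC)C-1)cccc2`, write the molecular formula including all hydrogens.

C13H18

Heavy atoms from the SMILES: 13 C.
Implicit hydrogens by atom environment:
  5 × C: 2 H each → 10
  4 × C (aromatic): 1 H each → 4
  2 × C (aromatic): no H
  1 × C: 3 H
  1 × C: 1 H
  Total hydrogens = 18.
Molecular formula: C13H18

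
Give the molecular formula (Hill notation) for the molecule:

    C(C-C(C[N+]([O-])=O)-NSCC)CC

C8H18N2O2S

Heavy atoms from the SMILES: 8 C, 2 N, 2 O, 1 S.
Implicit hydrogens by atom environment:
  5 × C: 2 H each → 10
  2 × C: 3 H each → 6
  1 × C: 1 H
  1 × N: 1 H
  1 × N (charge +1): no H
  1 × O: no H
  1 × O (charge -1): no H
  1 × S: no H
  Total hydrogens = 18.
Molecular formula: C8H18N2O2S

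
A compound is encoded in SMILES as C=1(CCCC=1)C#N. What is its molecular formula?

C6H7N

Heavy atoms from the SMILES: 6 C, 1 N.
Implicit hydrogens by atom environment:
  3 × C: 2 H each → 6
  2 × C: no H
  1 × C: 1 H
  1 × N: no H
  Total hydrogens = 7.
Molecular formula: C6H7N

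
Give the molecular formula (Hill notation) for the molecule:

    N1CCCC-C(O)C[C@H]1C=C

Heavy atoms from the SMILES: 9 C, 1 N, 1 O.
Implicit hydrogens by atom environment:
  6 × C: 2 H each → 12
  3 × C: 1 H each → 3
  1 × N: 1 H
  1 × O: 1 H
  Total hydrogens = 17.
Molecular formula: C9H17NO

C9H17NO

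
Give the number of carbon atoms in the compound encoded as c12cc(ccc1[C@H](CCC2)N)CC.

The symbol for carbon appears 12 times in the SMILES. Lowercase c denotes aromatic carbon and counts toward C.

12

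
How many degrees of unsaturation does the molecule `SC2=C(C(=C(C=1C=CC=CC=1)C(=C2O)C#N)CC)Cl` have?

10

Molecular formula from the SMILES: C15H12ClNOS.
DoU = (2C + 2 + N − H − X)/2 = (2·15 + 2 + 1 − 12 − 1)/2 = 20/2 = 10.
(Structurally: 2 ring(s) + 8 π bond(s) = 10.)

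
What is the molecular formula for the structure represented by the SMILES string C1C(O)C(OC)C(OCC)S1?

C7H14O3S

Heavy atoms from the SMILES: 7 C, 3 O, 1 S.
Implicit hydrogens by atom environment:
  3 × C: 1 H each → 3
  2 × C: 3 H each → 6
  2 × C: 2 H each → 4
  2 × O: no H
  1 × O: 1 H
  1 × S: no H
  Total hydrogens = 14.
Molecular formula: C7H14O3S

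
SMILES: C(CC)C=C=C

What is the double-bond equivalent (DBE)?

2

Molecular formula from the SMILES: C6H10.
DoU = (2C + 2 + N − H − X)/2 = (2·6 + 2 + 0 − 10 − 0)/2 = 4/2 = 2.
(Structurally: 0 ring(s) + 2 π bond(s) = 2.)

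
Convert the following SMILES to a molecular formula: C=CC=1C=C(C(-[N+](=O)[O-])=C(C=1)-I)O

Heavy atoms from the SMILES: 8 C, 1 I, 1 N, 3 O.
Implicit hydrogens by atom environment:
  4 × C (aromatic): no H
  2 × C (aromatic): 1 H each → 2
  1 × C: 2 H
  1 × C: 1 H
  1 × I: no H
  1 × N (charge +1): no H
  1 × O: 1 H
  1 × O: no H
  1 × O (charge -1): no H
  Total hydrogens = 6.
Molecular formula: C8H6INO3

C8H6INO3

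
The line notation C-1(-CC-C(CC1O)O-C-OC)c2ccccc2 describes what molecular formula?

C14H20O3

Heavy atoms from the SMILES: 14 C, 3 O.
Implicit hydrogens by atom environment:
  5 × C (aromatic): 1 H each → 5
  4 × C: 2 H each → 8
  3 × C: 1 H each → 3
  2 × O: no H
  1 × C: 3 H
  1 × C (aromatic): no H
  1 × O: 1 H
  Total hydrogens = 20.
Molecular formula: C14H20O3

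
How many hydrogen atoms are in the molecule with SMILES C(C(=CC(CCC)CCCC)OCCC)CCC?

34

Hydrogens are implicit in SMILES; fill each atom to its normal valence:
  10 × C: 2 H each → 20
  4 × C: 3 H each → 12
  2 × C: 1 H each → 2
  1 × C: no H
  1 × O: no H
  Total hydrogens = 34.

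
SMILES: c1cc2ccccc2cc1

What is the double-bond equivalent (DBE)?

Molecular formula from the SMILES: C10H8.
DoU = (2C + 2 + N − H − X)/2 = (2·10 + 2 + 0 − 8 − 0)/2 = 14/2 = 7.
(Structurally: 2 ring(s) + 5 π bond(s) = 7.)

7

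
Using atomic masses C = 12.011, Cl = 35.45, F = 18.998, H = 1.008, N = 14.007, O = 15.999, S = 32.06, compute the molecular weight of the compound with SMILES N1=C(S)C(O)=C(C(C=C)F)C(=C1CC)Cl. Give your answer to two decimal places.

Molecular formula: C10H11ClFNOS.
M = 10×12.011 + 1×35.45 + 1×18.998 + 11×1.008 + 1×14.007 + 1×15.999 + 1×32.06 = 247.71 g/mol.

247.71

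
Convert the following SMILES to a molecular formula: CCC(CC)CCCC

Heavy atoms from the SMILES: 9 C.
Implicit hydrogens by atom environment:
  5 × C: 2 H each → 10
  3 × C: 3 H each → 9
  1 × C: 1 H
  Total hydrogens = 20.
Molecular formula: C9H20

C9H20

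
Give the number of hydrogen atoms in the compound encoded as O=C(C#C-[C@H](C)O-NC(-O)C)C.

Hydrogens are implicit in SMILES; fill each atom to its normal valence:
  3 × C: 3 H each → 9
  3 × C: no H
  2 × C: 1 H each → 2
  2 × O: no H
  1 × N: 1 H
  1 × O: 1 H
  Total hydrogens = 13.

13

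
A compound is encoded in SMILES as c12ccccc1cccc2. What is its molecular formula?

Heavy atoms from the SMILES: 10 C.
Implicit hydrogens by atom environment:
  8 × C (aromatic): 1 H each → 8
  2 × C (aromatic): no H
  Total hydrogens = 8.
Molecular formula: C10H8

C10H8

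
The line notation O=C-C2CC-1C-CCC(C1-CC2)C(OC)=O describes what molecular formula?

C13H20O3

Heavy atoms from the SMILES: 13 C, 3 O.
Implicit hydrogens by atom environment:
  6 × C: 2 H each → 12
  5 × C: 1 H each → 5
  3 × O: no H
  1 × C: 3 H
  1 × C: no H
  Total hydrogens = 20.
Molecular formula: C13H20O3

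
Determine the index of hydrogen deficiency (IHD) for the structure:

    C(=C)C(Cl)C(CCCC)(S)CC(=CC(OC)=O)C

3

Molecular formula from the SMILES: C14H23ClO2S.
DoU = (2C + 2 + N − H − X)/2 = (2·14 + 2 + 0 − 23 − 1)/2 = 6/2 = 3.
(Structurally: 0 ring(s) + 3 π bond(s) = 3.)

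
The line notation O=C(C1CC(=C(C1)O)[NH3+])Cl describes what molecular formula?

Heavy atoms from the SMILES: 6 C, 1 Cl, 1 N, 2 O.
Implicit hydrogens by atom environment:
  3 × C: no H
  2 × C: 2 H each → 4
  1 × C: 1 H
  1 × Cl: no H
  1 × N (charge +1): 3 H
  1 × O: 1 H
  1 × O: no H
  Total hydrogens = 9.
Net charge +1.
Molecular formula: C6H9ClNO2+

C6H9ClNO2+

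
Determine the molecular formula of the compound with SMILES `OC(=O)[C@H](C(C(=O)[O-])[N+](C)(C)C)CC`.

C9H17NO4

Heavy atoms from the SMILES: 9 C, 1 N, 4 O.
Implicit hydrogens by atom environment:
  4 × C: 3 H each → 12
  2 × C: 1 H each → 2
  2 × C: no H
  2 × O: no H
  1 × C: 2 H
  1 × N (charge +1): no H
  1 × O: 1 H
  1 × O (charge -1): no H
  Total hydrogens = 17.
Molecular formula: C9H17NO4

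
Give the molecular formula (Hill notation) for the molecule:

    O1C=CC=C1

Heavy atoms from the SMILES: 4 C, 1 O.
Implicit hydrogens by atom environment:
  4 × C (aromatic): 1 H each → 4
  1 × O (aromatic): no H
  Total hydrogens = 4.
Molecular formula: C4H4O

C4H4O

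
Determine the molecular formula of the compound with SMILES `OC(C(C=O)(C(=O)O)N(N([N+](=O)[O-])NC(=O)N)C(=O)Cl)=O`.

C6H6ClN5O9

Heavy atoms from the SMILES: 6 C, 1 Cl, 5 N, 9 O.
Implicit hydrogens by atom environment:
  6 × O: no H
  5 × C: no H
  2 × N: no H
  2 × O: 1 H each → 2
  1 × C: 1 H
  1 × Cl: no H
  1 × N: 2 H
  1 × N: 1 H
  1 × N (charge +1): no H
  1 × O (charge -1): no H
  Total hydrogens = 6.
Molecular formula: C6H6ClN5O9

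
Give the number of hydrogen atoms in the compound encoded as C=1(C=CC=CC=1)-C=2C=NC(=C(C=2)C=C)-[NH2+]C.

15

Hydrogens are implicit in SMILES; fill each atom to its normal valence:
  7 × C (aromatic): 1 H each → 7
  4 × C (aromatic): no H
  1 × C: 3 H
  1 × C: 2 H
  1 × C: 1 H
  1 × N (charge +1): 2 H
  1 × N (aromatic): no H
  Total hydrogens = 15.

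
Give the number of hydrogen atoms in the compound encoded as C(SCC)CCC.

Hydrogens are implicit in SMILES; fill each atom to its normal valence:
  4 × C: 2 H each → 8
  2 × C: 3 H each → 6
  1 × S: no H
  Total hydrogens = 14.

14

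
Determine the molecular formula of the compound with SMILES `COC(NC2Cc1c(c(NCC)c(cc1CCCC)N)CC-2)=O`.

Heavy atoms from the SMILES: 18 C, 3 N, 2 O.
Implicit hydrogens by atom environment:
  7 × C: 2 H each → 14
  5 × C (aromatic): no H
  3 × C: 3 H each → 9
  2 × N: 1 H each → 2
  2 × O: no H
  1 × C (aromatic): 1 H
  1 × C: 1 H
  1 × C: no H
  1 × N: 2 H
  Total hydrogens = 29.
Molecular formula: C18H29N3O2

C18H29N3O2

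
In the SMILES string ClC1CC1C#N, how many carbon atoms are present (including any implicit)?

4

The symbol for carbon appears 4 times in the SMILES. (Cl is a single chlorine, not C + l.)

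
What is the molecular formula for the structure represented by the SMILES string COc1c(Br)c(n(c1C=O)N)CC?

Heavy atoms from the SMILES: 1 Br, 8 C, 2 N, 2 O.
Implicit hydrogens by atom environment:
  4 × C (aromatic): no H
  2 × C: 3 H each → 6
  2 × O: no H
  1 × Br: no H
  1 × C: 2 H
  1 × C: 1 H
  1 × N: 2 H
  1 × N (aromatic): no H
  Total hydrogens = 11.
Molecular formula: C8H11BrN2O2

C8H11BrN2O2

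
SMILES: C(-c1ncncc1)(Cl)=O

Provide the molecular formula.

Heavy atoms from the SMILES: 5 C, 1 Cl, 2 N, 1 O.
Implicit hydrogens by atom environment:
  3 × C (aromatic): 1 H each → 3
  2 × N (aromatic): no H
  1 × C (aromatic): no H
  1 × C: no H
  1 × Cl: no H
  1 × O: no H
  Total hydrogens = 3.
Molecular formula: C5H3ClN2O

C5H3ClN2O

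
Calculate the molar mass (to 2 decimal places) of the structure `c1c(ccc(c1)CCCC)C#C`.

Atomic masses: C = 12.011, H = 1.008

158.24

Molecular formula: C12H14.
M = 12×12.011 + 14×1.008 = 158.24 g/mol.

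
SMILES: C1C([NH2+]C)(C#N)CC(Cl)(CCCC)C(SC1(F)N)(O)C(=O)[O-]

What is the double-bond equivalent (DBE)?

4

Molecular formula from the SMILES: C13H21ClFN3O3S.
DoU = (2C + 2 + N − H − X)/2 = (2·13 + 2 + 3 − 21 − 2)/2 = 8/2 = 4.
(Structurally: 1 ring(s) + 3 π bond(s) = 4.)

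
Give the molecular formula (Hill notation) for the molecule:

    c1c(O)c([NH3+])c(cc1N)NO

Heavy atoms from the SMILES: 6 C, 3 N, 2 O.
Implicit hydrogens by atom environment:
  4 × C (aromatic): no H
  2 × C (aromatic): 1 H each → 2
  2 × O: 1 H each → 2
  1 × N (charge +1): 3 H
  1 × N: 2 H
  1 × N: 1 H
  Total hydrogens = 10.
Net charge +1.
Molecular formula: C6H10N3O2+

C6H10N3O2+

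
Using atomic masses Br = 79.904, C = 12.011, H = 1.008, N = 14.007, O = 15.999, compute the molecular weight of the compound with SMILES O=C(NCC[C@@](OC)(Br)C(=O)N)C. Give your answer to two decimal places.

253.10

Molecular formula: C7H13BrN2O3.
M = 1×79.904 + 7×12.011 + 13×1.008 + 2×14.007 + 3×15.999 = 253.10 g/mol.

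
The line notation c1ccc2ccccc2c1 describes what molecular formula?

Heavy atoms from the SMILES: 10 C.
Implicit hydrogens by atom environment:
  8 × C (aromatic): 1 H each → 8
  2 × C (aromatic): no H
  Total hydrogens = 8.
Molecular formula: C10H8

C10H8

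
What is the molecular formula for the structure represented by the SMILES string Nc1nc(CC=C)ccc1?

Heavy atoms from the SMILES: 8 C, 2 N.
Implicit hydrogens by atom environment:
  3 × C (aromatic): 1 H each → 3
  2 × C: 2 H each → 4
  2 × C (aromatic): no H
  1 × C: 1 H
  1 × N: 2 H
  1 × N (aromatic): no H
  Total hydrogens = 10.
Molecular formula: C8H10N2

C8H10N2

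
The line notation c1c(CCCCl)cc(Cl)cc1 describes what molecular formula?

C9H10Cl2

Heavy atoms from the SMILES: 9 C, 2 Cl.
Implicit hydrogens by atom environment:
  4 × C (aromatic): 1 H each → 4
  3 × C: 2 H each → 6
  2 × C (aromatic): no H
  2 × Cl: no H
  Total hydrogens = 10.
Molecular formula: C9H10Cl2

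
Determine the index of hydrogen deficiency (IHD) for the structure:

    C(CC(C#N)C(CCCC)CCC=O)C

Molecular formula from the SMILES: C13H23NO.
DoU = (2C + 2 + N − H − X)/2 = (2·13 + 2 + 1 − 23 − 0)/2 = 6/2 = 3.
(Structurally: 0 ring(s) + 3 π bond(s) = 3.)

3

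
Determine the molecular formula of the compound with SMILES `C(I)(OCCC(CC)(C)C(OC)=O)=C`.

Heavy atoms from the SMILES: 10 C, 1 I, 3 O.
Implicit hydrogens by atom environment:
  4 × C: 2 H each → 8
  3 × C: 3 H each → 9
  3 × C: no H
  3 × O: no H
  1 × I: no H
  Total hydrogens = 17.
Molecular formula: C10H17IO3

C10H17IO3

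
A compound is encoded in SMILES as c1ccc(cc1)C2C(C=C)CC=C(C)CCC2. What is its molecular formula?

C17H22

Heavy atoms from the SMILES: 17 C.
Implicit hydrogens by atom environment:
  5 × C: 2 H each → 10
  5 × C (aromatic): 1 H each → 5
  4 × C: 1 H each → 4
  1 × C: 3 H
  1 × C: no H
  1 × C (aromatic): no H
  Total hydrogens = 22.
Molecular formula: C17H22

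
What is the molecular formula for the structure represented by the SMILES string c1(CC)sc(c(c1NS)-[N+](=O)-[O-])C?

C7H10N2O2S2

Heavy atoms from the SMILES: 7 C, 2 N, 2 O, 2 S.
Implicit hydrogens by atom environment:
  4 × C (aromatic): no H
  2 × C: 3 H each → 6
  1 × C: 2 H
  1 × N: 1 H
  1 × N (charge +1): no H
  1 × O: no H
  1 × O (charge -1): no H
  1 × S: 1 H
  1 × S (aromatic): no H
  Total hydrogens = 10.
Molecular formula: C7H10N2O2S2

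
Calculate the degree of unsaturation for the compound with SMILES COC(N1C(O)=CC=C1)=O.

Molecular formula from the SMILES: C6H7NO3.
DoU = (2C + 2 + N − H − X)/2 = (2·6 + 2 + 1 − 7 − 0)/2 = 8/2 = 4.
(Structurally: 1 ring(s) + 3 π bond(s) = 4.)

4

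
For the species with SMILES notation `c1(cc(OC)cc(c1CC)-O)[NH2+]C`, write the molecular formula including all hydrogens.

C10H16NO2+

Heavy atoms from the SMILES: 10 C, 1 N, 2 O.
Implicit hydrogens by atom environment:
  4 × C (aromatic): no H
  3 × C: 3 H each → 9
  2 × C (aromatic): 1 H each → 2
  1 × C: 2 H
  1 × N (charge +1): 2 H
  1 × O: 1 H
  1 × O: no H
  Total hydrogens = 16.
Net charge +1.
Molecular formula: C10H16NO2+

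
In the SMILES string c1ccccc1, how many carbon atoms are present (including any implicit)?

6

The symbol for carbon appears 6 times in the SMILES. Lowercase c denotes aromatic carbon and counts toward C.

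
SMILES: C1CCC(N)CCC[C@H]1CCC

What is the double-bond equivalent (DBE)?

Molecular formula from the SMILES: C11H23N.
DoU = (2C + 2 + N − H − X)/2 = (2·11 + 2 + 1 − 23 − 0)/2 = 2/2 = 1.
(Structurally: 1 ring(s) + 0 π bond(s) = 1.)

1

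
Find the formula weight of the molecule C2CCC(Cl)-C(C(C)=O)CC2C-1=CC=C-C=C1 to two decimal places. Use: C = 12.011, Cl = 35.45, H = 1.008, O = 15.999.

Molecular formula: C15H19ClO.
M = 15×12.011 + 1×35.45 + 19×1.008 + 1×15.999 = 250.77 g/mol.

250.77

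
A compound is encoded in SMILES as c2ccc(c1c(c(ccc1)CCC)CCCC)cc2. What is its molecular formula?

C19H24

Heavy atoms from the SMILES: 19 C.
Implicit hydrogens by atom environment:
  8 × C (aromatic): 1 H each → 8
  5 × C: 2 H each → 10
  4 × C (aromatic): no H
  2 × C: 3 H each → 6
  Total hydrogens = 24.
Molecular formula: C19H24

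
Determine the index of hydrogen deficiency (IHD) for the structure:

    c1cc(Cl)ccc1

4

Molecular formula from the SMILES: C6H5Cl.
DoU = (2C + 2 + N − H − X)/2 = (2·6 + 2 + 0 − 5 − 1)/2 = 8/2 = 4.
(Structurally: 1 ring(s) + 3 π bond(s) = 4.)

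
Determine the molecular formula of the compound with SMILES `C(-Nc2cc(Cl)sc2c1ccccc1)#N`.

Heavy atoms from the SMILES: 11 C, 1 Cl, 2 N, 1 S.
Implicit hydrogens by atom environment:
  6 × C (aromatic): 1 H each → 6
  4 × C (aromatic): no H
  1 × C: no H
  1 × Cl: no H
  1 × N: 1 H
  1 × N: no H
  1 × S (aromatic): no H
  Total hydrogens = 7.
Molecular formula: C11H7ClN2S

C11H7ClN2S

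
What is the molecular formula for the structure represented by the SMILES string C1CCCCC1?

C6H12

Heavy atoms from the SMILES: 6 C.
Implicit hydrogens by atom environment:
  6 × C: 2 H each → 12
  Total hydrogens = 12.
Molecular formula: C6H12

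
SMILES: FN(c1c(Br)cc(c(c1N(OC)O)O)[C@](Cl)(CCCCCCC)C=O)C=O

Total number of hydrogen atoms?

Hydrogens are implicit in SMILES; fill each atom to its normal valence:
  6 × C: 2 H each → 12
  5 × C (aromatic): no H
  3 × O: no H
  2 × C: 3 H each → 6
  2 × C: 1 H each → 2
  2 × N: no H
  2 × O: 1 H each → 2
  1 × Br: no H
  1 × C (aromatic): 1 H
  1 × C: no H
  1 × Cl: no H
  1 × F: no H
  Total hydrogens = 23.

23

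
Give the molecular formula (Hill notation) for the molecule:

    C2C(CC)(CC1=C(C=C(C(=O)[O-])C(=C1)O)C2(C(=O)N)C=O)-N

Heavy atoms from the SMILES: 15 C, 2 N, 5 O.
Implicit hydrogens by atom environment:
  4 × C (aromatic): no H
  4 × C: no H
  3 × C: 2 H each → 6
  3 × O: no H
  2 × C (aromatic): 1 H each → 2
  2 × N: 2 H each → 4
  1 × C: 3 H
  1 × C: 1 H
  1 × O: 1 H
  1 × O (charge -1): no H
  Total hydrogens = 17.
Net charge -1.
Molecular formula: C15H17N2O5-

C15H17N2O5-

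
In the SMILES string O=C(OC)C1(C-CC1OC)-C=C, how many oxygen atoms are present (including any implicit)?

The symbol for oxygen appears 3 times in the SMILES.

3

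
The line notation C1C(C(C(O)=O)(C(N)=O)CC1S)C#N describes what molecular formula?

Heavy atoms from the SMILES: 8 C, 2 N, 3 O, 1 S.
Implicit hydrogens by atom environment:
  4 × C: no H
  2 × C: 2 H each → 4
  2 × C: 1 H each → 2
  2 × O: no H
  1 × N: 2 H
  1 × N: no H
  1 × O: 1 H
  1 × S: 1 H
  Total hydrogens = 10.
Molecular formula: C8H10N2O3S

C8H10N2O3S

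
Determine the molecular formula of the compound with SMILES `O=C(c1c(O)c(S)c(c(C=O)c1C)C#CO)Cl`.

Heavy atoms from the SMILES: 11 C, 1 Cl, 4 O, 1 S.
Implicit hydrogens by atom environment:
  6 × C (aromatic): no H
  3 × C: no H
  2 × O: 1 H each → 2
  2 × O: no H
  1 × C: 3 H
  1 × C: 1 H
  1 × Cl: no H
  1 × S: 1 H
  Total hydrogens = 7.
Molecular formula: C11H7ClO4S

C11H7ClO4S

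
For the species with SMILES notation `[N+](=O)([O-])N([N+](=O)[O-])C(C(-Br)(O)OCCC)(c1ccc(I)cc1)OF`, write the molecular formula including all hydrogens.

Heavy atoms from the SMILES: 1 Br, 11 C, 1 F, 1 I, 3 N, 7 O.
Implicit hydrogens by atom environment:
  4 × C (aromatic): 1 H each → 4
  4 × O: no H
  2 × C: 2 H each → 4
  2 × C: no H
  2 × C (aromatic): no H
  2 × N (charge +1): no H
  2 × O (charge -1): no H
  1 × Br: no H
  1 × C: 3 H
  1 × F: no H
  1 × I: no H
  1 × N: no H
  1 × O: 1 H
  Total hydrogens = 12.
Molecular formula: C11H12BrFIN3O7

C11H12BrFIN3O7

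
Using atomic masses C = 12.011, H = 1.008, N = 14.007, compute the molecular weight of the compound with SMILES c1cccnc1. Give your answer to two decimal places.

Molecular formula: C5H5N.
M = 5×12.011 + 5×1.008 + 1×14.007 = 79.10 g/mol.

79.10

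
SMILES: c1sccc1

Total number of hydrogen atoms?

4

Hydrogens are implicit in SMILES; fill each atom to its normal valence:
  4 × C (aromatic): 1 H each → 4
  1 × S (aromatic): no H
  Total hydrogens = 4.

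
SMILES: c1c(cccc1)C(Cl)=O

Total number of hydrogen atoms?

Hydrogens are implicit in SMILES; fill each atom to its normal valence:
  5 × C (aromatic): 1 H each → 5
  1 × C (aromatic): no H
  1 × C: no H
  1 × Cl: no H
  1 × O: no H
  Total hydrogens = 5.

5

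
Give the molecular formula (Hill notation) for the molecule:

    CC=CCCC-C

Heavy atoms from the SMILES: 7 C.
Implicit hydrogens by atom environment:
  3 × C: 2 H each → 6
  2 × C: 3 H each → 6
  2 × C: 1 H each → 2
  Total hydrogens = 14.
Molecular formula: C7H14

C7H14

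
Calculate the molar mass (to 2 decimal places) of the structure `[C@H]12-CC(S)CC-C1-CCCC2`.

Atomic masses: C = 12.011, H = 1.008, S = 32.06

Molecular formula: C10H18S.
M = 10×12.011 + 18×1.008 + 1×32.06 = 170.31 g/mol.

170.31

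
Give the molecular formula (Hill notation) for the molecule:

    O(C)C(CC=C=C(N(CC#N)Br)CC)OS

Heavy atoms from the SMILES: 1 Br, 10 C, 2 N, 2 O, 1 S.
Implicit hydrogens by atom environment:
  3 × C: 2 H each → 6
  3 × C: no H
  2 × C: 3 H each → 6
  2 × C: 1 H each → 2
  2 × N: no H
  2 × O: no H
  1 × Br: no H
  1 × S: 1 H
  Total hydrogens = 15.
Molecular formula: C10H15BrN2O2S

C10H15BrN2O2S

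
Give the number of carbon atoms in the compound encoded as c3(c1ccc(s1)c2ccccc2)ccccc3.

The symbol for carbon appears 16 times in the SMILES. Lowercase c denotes aromatic carbon and counts toward C.

16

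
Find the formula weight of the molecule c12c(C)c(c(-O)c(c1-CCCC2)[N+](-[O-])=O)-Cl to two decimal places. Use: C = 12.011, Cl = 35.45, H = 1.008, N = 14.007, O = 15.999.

241.67

Molecular formula: C11H12ClNO3.
M = 11×12.011 + 1×35.45 + 12×1.008 + 1×14.007 + 3×15.999 = 241.67 g/mol.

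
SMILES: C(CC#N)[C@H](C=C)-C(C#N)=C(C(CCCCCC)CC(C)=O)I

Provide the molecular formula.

C19H27IN2O

Heavy atoms from the SMILES: 19 C, 1 I, 2 N, 1 O.
Implicit hydrogens by atom environment:
  9 × C: 2 H each → 18
  5 × C: no H
  3 × C: 1 H each → 3
  2 × C: 3 H each → 6
  2 × N: no H
  1 × I: no H
  1 × O: no H
  Total hydrogens = 27.
Molecular formula: C19H27IN2O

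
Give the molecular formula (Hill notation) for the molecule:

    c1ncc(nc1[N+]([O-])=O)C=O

Heavy atoms from the SMILES: 5 C, 3 N, 3 O.
Implicit hydrogens by atom environment:
  2 × C (aromatic): 1 H each → 2
  2 × C (aromatic): no H
  2 × N (aromatic): no H
  2 × O: no H
  1 × C: 1 H
  1 × N (charge +1): no H
  1 × O (charge -1): no H
  Total hydrogens = 3.
Molecular formula: C5H3N3O3

C5H3N3O3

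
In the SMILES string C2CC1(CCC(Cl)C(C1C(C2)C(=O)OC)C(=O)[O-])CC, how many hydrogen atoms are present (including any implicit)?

Hydrogens are implicit in SMILES; fill each atom to its normal valence:
  6 × C: 2 H each → 12
  4 × C: 1 H each → 4
  3 × C: no H
  3 × O: no H
  2 × C: 3 H each → 6
  1 × Cl: no H
  1 × O (charge -1): no H
  Total hydrogens = 22.

22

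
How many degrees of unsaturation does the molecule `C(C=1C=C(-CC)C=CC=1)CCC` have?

4

Molecular formula from the SMILES: C12H18.
DoU = (2C + 2 + N − H − X)/2 = (2·12 + 2 + 0 − 18 − 0)/2 = 8/2 = 4.
(Structurally: 1 ring(s) + 3 π bond(s) = 4.)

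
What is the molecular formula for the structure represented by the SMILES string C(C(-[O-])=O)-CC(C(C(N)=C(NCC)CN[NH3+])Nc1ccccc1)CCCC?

C20H35N5O2

Heavy atoms from the SMILES: 20 C, 5 N, 2 O.
Implicit hydrogens by atom environment:
  7 × C: 2 H each → 14
  5 × C (aromatic): 1 H each → 5
  3 × C: no H
  3 × N: 1 H each → 3
  2 × C: 3 H each → 6
  2 × C: 1 H each → 2
  1 × C (aromatic): no H
  1 × N (charge +1): 3 H
  1 × N: 2 H
  1 × O: no H
  1 × O (charge -1): no H
  Total hydrogens = 35.
Molecular formula: C20H35N5O2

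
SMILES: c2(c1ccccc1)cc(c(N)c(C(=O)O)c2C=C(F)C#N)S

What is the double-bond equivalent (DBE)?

Molecular formula from the SMILES: C16H11FN2O2S.
DoU = (2C + 2 + N − H − X)/2 = (2·16 + 2 + 2 − 11 − 1)/2 = 24/2 = 12.
(Structurally: 2 ring(s) + 10 π bond(s) = 12.)

12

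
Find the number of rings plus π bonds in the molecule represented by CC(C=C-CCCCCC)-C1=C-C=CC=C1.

5

Molecular formula from the SMILES: C16H24.
DoU = (2C + 2 + N − H − X)/2 = (2·16 + 2 + 0 − 24 − 0)/2 = 10/2 = 5.
(Structurally: 1 ring(s) + 4 π bond(s) = 5.)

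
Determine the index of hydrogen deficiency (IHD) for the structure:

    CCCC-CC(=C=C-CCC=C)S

3

Molecular formula from the SMILES: C12H20S.
DoU = (2C + 2 + N − H − X)/2 = (2·12 + 2 + 0 − 20 − 0)/2 = 6/2 = 3.
(Structurally: 0 ring(s) + 3 π bond(s) = 3.)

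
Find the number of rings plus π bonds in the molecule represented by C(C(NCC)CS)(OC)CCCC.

0

Molecular formula from the SMILES: C10H23NOS.
DoU = (2C + 2 + N − H − X)/2 = (2·10 + 2 + 1 − 23 − 0)/2 = 0/2 = 0.
(Structurally: 0 ring(s) + 0 π bond(s) = 0.)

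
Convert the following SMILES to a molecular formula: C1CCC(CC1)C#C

Heavy atoms from the SMILES: 8 C.
Implicit hydrogens by atom environment:
  5 × C: 2 H each → 10
  2 × C: 1 H each → 2
  1 × C: no H
  Total hydrogens = 12.
Molecular formula: C8H12

C8H12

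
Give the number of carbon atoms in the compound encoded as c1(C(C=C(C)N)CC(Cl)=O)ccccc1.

The symbol for carbon appears 12 times in the SMILES. Lowercase c denotes aromatic carbon and counts toward C.

12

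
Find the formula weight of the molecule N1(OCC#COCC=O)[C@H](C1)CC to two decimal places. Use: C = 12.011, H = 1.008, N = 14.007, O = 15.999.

183.21

Molecular formula: C9H13NO3.
M = 9×12.011 + 13×1.008 + 1×14.007 + 3×15.999 = 183.21 g/mol.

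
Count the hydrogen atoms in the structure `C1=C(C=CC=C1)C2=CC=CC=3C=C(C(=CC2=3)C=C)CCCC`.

Hydrogens are implicit in SMILES; fill each atom to its normal valence:
  10 × C (aromatic): 1 H each → 10
  6 × C (aromatic): no H
  4 × C: 2 H each → 8
  1 × C: 3 H
  1 × C: 1 H
  Total hydrogens = 22.

22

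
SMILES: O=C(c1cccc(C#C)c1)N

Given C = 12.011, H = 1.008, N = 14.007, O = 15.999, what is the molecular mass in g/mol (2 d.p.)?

145.16

Molecular formula: C9H7NO.
M = 9×12.011 + 7×1.008 + 1×14.007 + 1×15.999 = 145.16 g/mol.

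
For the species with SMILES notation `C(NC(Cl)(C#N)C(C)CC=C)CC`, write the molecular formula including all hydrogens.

C10H17ClN2

Heavy atoms from the SMILES: 10 C, 1 Cl, 2 N.
Implicit hydrogens by atom environment:
  4 × C: 2 H each → 8
  2 × C: 3 H each → 6
  2 × C: 1 H each → 2
  2 × C: no H
  1 × Cl: no H
  1 × N: 1 H
  1 × N: no H
  Total hydrogens = 17.
Molecular formula: C10H17ClN2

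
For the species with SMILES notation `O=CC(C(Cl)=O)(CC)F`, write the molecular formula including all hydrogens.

C5H6ClFO2

Heavy atoms from the SMILES: 5 C, 1 Cl, 1 F, 2 O.
Implicit hydrogens by atom environment:
  2 × C: no H
  2 × O: no H
  1 × C: 3 H
  1 × C: 2 H
  1 × C: 1 H
  1 × Cl: no H
  1 × F: no H
  Total hydrogens = 6.
Molecular formula: C5H6ClFO2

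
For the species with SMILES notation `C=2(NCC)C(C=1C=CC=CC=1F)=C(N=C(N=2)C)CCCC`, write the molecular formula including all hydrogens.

C17H22FN3

Heavy atoms from the SMILES: 17 C, 1 F, 3 N.
Implicit hydrogens by atom environment:
  6 × C (aromatic): no H
  4 × C: 2 H each → 8
  4 × C (aromatic): 1 H each → 4
  3 × C: 3 H each → 9
  2 × N (aromatic): no H
  1 × F: no H
  1 × N: 1 H
  Total hydrogens = 22.
Molecular formula: C17H22FN3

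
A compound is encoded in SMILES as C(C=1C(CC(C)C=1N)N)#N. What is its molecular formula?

Heavy atoms from the SMILES: 7 C, 3 N.
Implicit hydrogens by atom environment:
  3 × C: no H
  2 × C: 1 H each → 2
  2 × N: 2 H each → 4
  1 × C: 3 H
  1 × C: 2 H
  1 × N: no H
  Total hydrogens = 11.
Molecular formula: C7H11N3

C7H11N3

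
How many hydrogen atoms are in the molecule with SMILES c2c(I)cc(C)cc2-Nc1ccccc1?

12

Hydrogens are implicit in SMILES; fill each atom to its normal valence:
  8 × C (aromatic): 1 H each → 8
  4 × C (aromatic): no H
  1 × C: 3 H
  1 × I: no H
  1 × N: 1 H
  Total hydrogens = 12.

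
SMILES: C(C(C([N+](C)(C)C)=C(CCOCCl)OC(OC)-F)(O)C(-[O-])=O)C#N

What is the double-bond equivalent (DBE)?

Molecular formula from the SMILES: C14H22ClFN2O6.
DoU = (2C + 2 + N − H − X)/2 = (2·14 + 2 + 2 − 22 − 2)/2 = 8/2 = 4.
(Structurally: 0 ring(s) + 4 π bond(s) = 4.)

4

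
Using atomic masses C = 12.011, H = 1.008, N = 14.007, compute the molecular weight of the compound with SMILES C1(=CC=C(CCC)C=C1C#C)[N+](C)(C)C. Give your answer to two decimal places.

Molecular formula: C14H20N+.
M = 14×12.011 + 20×1.008 + 1×14.007 = 202.32 g/mol.

202.32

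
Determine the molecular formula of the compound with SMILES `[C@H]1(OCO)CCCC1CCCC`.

C10H20O2

Heavy atoms from the SMILES: 10 C, 2 O.
Implicit hydrogens by atom environment:
  7 × C: 2 H each → 14
  2 × C: 1 H each → 2
  1 × C: 3 H
  1 × O: 1 H
  1 × O: no H
  Total hydrogens = 20.
Molecular formula: C10H20O2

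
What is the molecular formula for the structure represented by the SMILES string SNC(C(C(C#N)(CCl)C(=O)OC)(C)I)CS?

C9H14ClIN2O2S2

Heavy atoms from the SMILES: 9 C, 1 Cl, 1 I, 2 N, 2 O, 2 S.
Implicit hydrogens by atom environment:
  4 × C: no H
  2 × C: 3 H each → 6
  2 × C: 2 H each → 4
  2 × O: no H
  2 × S: 1 H each → 2
  1 × C: 1 H
  1 × Cl: no H
  1 × I: no H
  1 × N: 1 H
  1 × N: no H
  Total hydrogens = 14.
Molecular formula: C9H14ClIN2O2S2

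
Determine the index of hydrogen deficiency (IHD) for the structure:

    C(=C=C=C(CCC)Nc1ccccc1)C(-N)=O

8

Molecular formula from the SMILES: C14H16N2O.
DoU = (2C + 2 + N − H − X)/2 = (2·14 + 2 + 2 − 16 − 0)/2 = 16/2 = 8.
(Structurally: 1 ring(s) + 7 π bond(s) = 8.)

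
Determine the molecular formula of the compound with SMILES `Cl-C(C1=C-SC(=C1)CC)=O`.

Heavy atoms from the SMILES: 7 C, 1 Cl, 1 O, 1 S.
Implicit hydrogens by atom environment:
  2 × C (aromatic): 1 H each → 2
  2 × C (aromatic): no H
  1 × C: 3 H
  1 × C: 2 H
  1 × C: no H
  1 × Cl: no H
  1 × O: no H
  1 × S (aromatic): no H
  Total hydrogens = 7.
Molecular formula: C7H7ClOS

C7H7ClOS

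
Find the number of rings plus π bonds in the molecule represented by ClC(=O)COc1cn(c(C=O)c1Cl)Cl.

Molecular formula from the SMILES: C7H4Cl3NO3.
DoU = (2C + 2 + N − H − X)/2 = (2·7 + 2 + 1 − 4 − 3)/2 = 10/2 = 5.
(Structurally: 1 ring(s) + 4 π bond(s) = 5.)

5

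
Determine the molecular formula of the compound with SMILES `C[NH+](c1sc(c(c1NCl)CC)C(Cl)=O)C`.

Heavy atoms from the SMILES: 9 C, 2 Cl, 2 N, 1 O, 1 S.
Implicit hydrogens by atom environment:
  4 × C (aromatic): no H
  3 × C: 3 H each → 9
  2 × Cl: no H
  1 × C: 2 H
  1 × C: no H
  1 × N (charge +1): 1 H
  1 × N: 1 H
  1 × O: no H
  1 × S (aromatic): no H
  Total hydrogens = 13.
Net charge +1.
Molecular formula: C9H13Cl2N2OS+

C9H13Cl2N2OS+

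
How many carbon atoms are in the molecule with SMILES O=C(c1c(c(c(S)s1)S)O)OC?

The symbol for carbon appears 6 times in the SMILES. Lowercase c denotes aromatic carbon and counts toward C.

6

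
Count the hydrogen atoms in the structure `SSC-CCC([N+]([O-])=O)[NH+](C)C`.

Hydrogens are implicit in SMILES; fill each atom to its normal valence:
  3 × C: 2 H each → 6
  2 × C: 3 H each → 6
  1 × C: 1 H
  1 × N (charge +1): 1 H
  1 × N (charge +1): no H
  1 × O: no H
  1 × O (charge -1): no H
  1 × S: 1 H
  1 × S: no H
  Total hydrogens = 15.

15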